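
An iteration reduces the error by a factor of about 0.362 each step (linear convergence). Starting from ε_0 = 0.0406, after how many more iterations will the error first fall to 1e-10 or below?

20

After k steps, ε_k ≈ 0.0406·0.362^k.
Need 0.362^k ≤ 1e-10/0.0406 = 2.46305e-09.
k ≥ ln(2.46305e-09)/ln(0.362) = -19.8219/-1.01611 = 19.508.
Smallest integer k = 20.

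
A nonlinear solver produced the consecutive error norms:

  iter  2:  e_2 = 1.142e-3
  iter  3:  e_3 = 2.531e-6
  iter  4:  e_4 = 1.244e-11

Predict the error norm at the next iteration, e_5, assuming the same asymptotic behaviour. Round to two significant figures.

3.0e-22

First estimate the order: p ≈ ln(e_4/e_3) / ln(e_3/e_2) = ln(1.244e-11/2.531e-6)/ln(2.531e-6/1.142e-3) = ln(4.91505e-06)/ln(0.00221629) ≈ 1.9999.
Then e_5 ≈ e_4·(e_4/e_3)^p = 1.244e-11·(4.91505e-06)^1.9999 = 1.244e-11·2.41873e-11 ≈ 3.009e-22.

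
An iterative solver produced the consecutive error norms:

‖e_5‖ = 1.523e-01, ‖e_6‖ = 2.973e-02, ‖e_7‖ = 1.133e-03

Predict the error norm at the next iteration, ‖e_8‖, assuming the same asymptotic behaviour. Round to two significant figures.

First estimate the order: p ≈ ln(‖e_7‖/‖e_6‖) / ln(‖e_6‖/‖e_5‖) = ln(1.133e-03/2.973e-02)/ln(2.973e-02/1.523e-01) = ln(0.0381097)/ln(0.195207) ≈ 1.9999.
Then ‖e_8‖ ≈ ‖e_7‖·(‖e_7‖/‖e_6‖)^p = 1.133e-03·(0.0381097)^1.9999 = 1.133e-03·0.00145282 ≈ 1.646e-06.

1.6e-6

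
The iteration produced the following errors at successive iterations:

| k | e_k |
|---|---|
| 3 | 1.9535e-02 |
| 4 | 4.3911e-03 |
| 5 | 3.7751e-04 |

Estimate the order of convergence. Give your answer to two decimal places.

p ≈ ln(e_5/e_4) / ln(e_4/e_3)
  = ln(3.7751e-04/4.3911e-03) / ln(4.3911e-03/1.9535e-02)
  = ln(0.0859716) / ln(0.224781)
  = -2.45374 / -1.49263 ≈ 1.64390

1.64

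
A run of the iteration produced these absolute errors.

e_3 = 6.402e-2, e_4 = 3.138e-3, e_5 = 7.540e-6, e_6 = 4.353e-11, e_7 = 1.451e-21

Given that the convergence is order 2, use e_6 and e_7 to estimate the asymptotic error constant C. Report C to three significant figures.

C ≈ e_7 / e_6^2
  = 1.451e-21 / (4.353e-11)^2
  = 1.451e-21 / 1.89486e-21 ≈ 0.76576

0.766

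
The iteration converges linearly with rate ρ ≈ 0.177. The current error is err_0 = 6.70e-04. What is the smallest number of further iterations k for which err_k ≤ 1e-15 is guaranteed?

16

After k steps, err_k ≈ 6.70e-04·0.177^k.
Need 0.177^k ≤ 1e-15/6.70e-04 = 1.49254e-12.
k ≥ ln(1.49254e-12)/ln(0.177) = -27.2305/-1.73161 = 15.726.
Smallest integer k = 16.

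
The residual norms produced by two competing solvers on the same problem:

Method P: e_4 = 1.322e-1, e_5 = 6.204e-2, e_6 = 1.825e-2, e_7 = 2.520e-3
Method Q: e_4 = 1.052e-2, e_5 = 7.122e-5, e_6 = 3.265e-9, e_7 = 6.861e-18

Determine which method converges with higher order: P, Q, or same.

Q

Method P: p ≈ ln(2.520e-3/1.825e-2)/ln(1.825e-2/6.204e-2) ≈ 1.62.
Method Q: p ≈ ln(6.861e-18/3.265e-9)/ln(3.265e-9/7.122e-5) ≈ 2.00.
Method Q has the higher order (≈2.0 vs ≈1.6).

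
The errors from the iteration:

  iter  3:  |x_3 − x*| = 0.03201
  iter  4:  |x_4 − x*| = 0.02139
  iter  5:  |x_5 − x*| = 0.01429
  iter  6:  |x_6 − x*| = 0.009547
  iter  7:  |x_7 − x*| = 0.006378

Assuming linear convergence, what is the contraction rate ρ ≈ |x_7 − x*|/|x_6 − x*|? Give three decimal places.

ρ ≈ |x_7 − x*|/|x_6 − x*| = 0.006378/0.009547 = 0.66806

0.668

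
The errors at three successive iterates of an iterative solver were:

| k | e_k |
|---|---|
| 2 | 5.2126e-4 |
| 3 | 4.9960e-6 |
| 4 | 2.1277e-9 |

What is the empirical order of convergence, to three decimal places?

1.670

p ≈ ln(e_4/e_3) / ln(e_3/e_2)
  = ln(2.1277e-9/4.9960e-6) / ln(4.9960e-6/5.2126e-4)
  = ln(0.000425881) / ln(0.00958447)
  = -7.761351 / -4.647611 ≈ 1.669966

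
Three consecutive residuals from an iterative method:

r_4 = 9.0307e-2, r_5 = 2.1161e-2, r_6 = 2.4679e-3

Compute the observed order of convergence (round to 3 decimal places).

1.481

p ≈ ln(r_6/r_5) / ln(r_5/r_4)
  = ln(2.4679e-3/2.1161e-2) / ln(2.1161e-2/9.0307e-2)
  = ln(0.116625) / ln(0.234323)
  = -2.148792 / -1.451055 ≈ 1.480848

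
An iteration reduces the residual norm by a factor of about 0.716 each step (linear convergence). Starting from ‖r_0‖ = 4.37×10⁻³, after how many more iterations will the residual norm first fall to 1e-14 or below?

After k steps, ‖r_k‖ ≈ 4.37×10⁻³·0.716^k.
Need 0.716^k ≤ 1e-14/4.37×10⁻³ = 2.28833e-12.
k ≥ ln(2.28833e-12)/ln(0.716) = -26.8032/-0.33408 = 80.230.
Smallest integer k = 81.

81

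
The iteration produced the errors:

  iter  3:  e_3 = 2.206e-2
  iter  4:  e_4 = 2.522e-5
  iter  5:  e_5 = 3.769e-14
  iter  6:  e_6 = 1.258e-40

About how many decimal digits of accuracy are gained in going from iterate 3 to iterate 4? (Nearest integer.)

Digits gained ≈ log₁₀(e_3/e_4) = log₁₀(2.206e-2/2.522e-5) = log₁₀(874.703) ≈ 2.942.

3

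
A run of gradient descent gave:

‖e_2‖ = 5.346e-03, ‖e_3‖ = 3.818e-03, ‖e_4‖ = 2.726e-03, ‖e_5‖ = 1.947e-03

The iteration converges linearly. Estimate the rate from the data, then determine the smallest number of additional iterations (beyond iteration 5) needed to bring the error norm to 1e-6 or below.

23

Rate ρ ≈ ‖e_5‖/‖e_4‖ = 1.947e-03/2.726e-03 = 0.7142.
After j more steps, ‖e_{5+j}‖ ≈ 1.947e-03·ρ^j; need ρ^j ≤ 1e-6/1.947e-03 = 0.000513611.
j ≥ ln(0.000513611)/ln(0.7142) = -7.5740/-0.33659 = 22.502.
So 23 more iterations are needed.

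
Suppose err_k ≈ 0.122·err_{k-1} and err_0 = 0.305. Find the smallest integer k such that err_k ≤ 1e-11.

12

After k steps, err_k ≈ 0.305·0.122^k.
Need 0.122^k ≤ 1e-11/0.305 = 3.27869e-11.
k ≥ ln(3.27869e-11)/ln(0.122) = -24.1410/-2.10373 = 11.475.
Smallest integer k = 12.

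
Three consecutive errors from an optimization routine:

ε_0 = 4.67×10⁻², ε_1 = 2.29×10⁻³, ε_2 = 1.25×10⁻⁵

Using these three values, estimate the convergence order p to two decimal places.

p ≈ ln(ε_2/ε_1) / ln(ε_1/ε_0)
  = ln(1.25×10⁻⁵/2.29×10⁻³) / ln(2.29×10⁻³/4.67×10⁻²)
  = ln(0.00545852) / ln(0.0490364)
  = -5.21058 / -3.01519 ≈ 1.72811

1.73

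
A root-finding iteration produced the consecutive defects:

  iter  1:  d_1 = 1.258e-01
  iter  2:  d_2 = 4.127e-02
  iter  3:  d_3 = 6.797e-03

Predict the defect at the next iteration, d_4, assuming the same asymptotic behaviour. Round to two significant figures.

First estimate the order: p ≈ ln(d_3/d_2) / ln(d_2/d_1) = ln(6.797e-03/4.127e-02)/ln(4.127e-02/1.258e-01) = ln(0.164696)/ln(0.32806) ≈ 1.6183.
Then d_4 ≈ d_3·(d_3/d_2)^p = 6.797e-03·(0.164696)^1.6183 = 6.797e-03·0.0539956 ≈ 0.000367.

3.7e-4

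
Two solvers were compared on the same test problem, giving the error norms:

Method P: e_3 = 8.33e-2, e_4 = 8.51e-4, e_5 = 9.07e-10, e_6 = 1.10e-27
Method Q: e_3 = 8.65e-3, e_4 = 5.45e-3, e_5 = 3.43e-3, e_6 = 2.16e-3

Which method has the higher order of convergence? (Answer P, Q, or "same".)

P

Method P: p ≈ ln(1.10e-27/9.07e-10)/ln(9.07e-10/8.51e-4) ≈ 3.00.
Method Q: p ≈ ln(2.16e-3/3.43e-3)/ln(3.43e-3/5.45e-3) ≈ 1.00.
Method P has the higher order (≈3.0 vs ≈1.0).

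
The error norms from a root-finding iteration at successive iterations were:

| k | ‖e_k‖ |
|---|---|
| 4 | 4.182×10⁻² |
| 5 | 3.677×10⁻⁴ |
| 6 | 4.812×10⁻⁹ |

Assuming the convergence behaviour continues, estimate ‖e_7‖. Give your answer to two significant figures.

First estimate the order: p ≈ ln(‖e_6‖/‖e_5‖) / ln(‖e_5‖/‖e_4‖) = ln(4.812×10⁻⁹/3.677×10⁻⁴)/ln(3.677×10⁻⁴/4.182×10⁻²) = ln(1.30868e-05)/ln(0.00879244) ≈ 2.3752.
Then ‖e_7‖ ≈ ‖e_6‖·(‖e_6‖/‖e_5‖)^p = 4.812×10⁻⁹·(1.30868e-05)^2.3752 = 4.812×10⁻⁹·2.52059e-12 ≈ 1.213e-20.

1.2e-20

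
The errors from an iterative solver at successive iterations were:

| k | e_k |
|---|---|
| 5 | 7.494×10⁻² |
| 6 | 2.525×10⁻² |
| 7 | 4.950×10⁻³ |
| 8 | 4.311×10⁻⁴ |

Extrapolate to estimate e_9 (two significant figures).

1.1e-5

First estimate the order: p ≈ ln(e_8/e_7) / ln(e_7/e_6) = ln(4.311×10⁻⁴/4.950×10⁻³)/ln(4.950×10⁻³/2.525×10⁻²) = ln(0.0870909)/ln(0.19604) ≈ 1.4979.
Then e_9 ≈ e_8·(e_8/e_7)^p = 4.311×10⁻⁴·(0.0870909)^1.4979 = 4.311×10⁻⁴·0.0258336 ≈ 1.114e-05.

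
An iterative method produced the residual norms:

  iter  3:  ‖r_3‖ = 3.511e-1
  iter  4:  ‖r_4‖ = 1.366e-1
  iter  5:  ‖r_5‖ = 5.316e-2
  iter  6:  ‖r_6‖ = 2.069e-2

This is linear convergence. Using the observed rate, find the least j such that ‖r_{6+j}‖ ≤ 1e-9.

18

Rate ρ ≈ ‖r_6‖/‖r_5‖ = 2.069e-2/5.316e-2 = 0.3892.
After j more steps, ‖r_{6+j}‖ ≈ 2.069e-2·ρ^j; need ρ^j ≤ 1e-9/2.069e-2 = 4.83325e-08.
j ≥ ln(4.83325e-08)/ln(0.3892) = -16.8452/-0.94366 = 17.851.
So 18 more iterations are needed.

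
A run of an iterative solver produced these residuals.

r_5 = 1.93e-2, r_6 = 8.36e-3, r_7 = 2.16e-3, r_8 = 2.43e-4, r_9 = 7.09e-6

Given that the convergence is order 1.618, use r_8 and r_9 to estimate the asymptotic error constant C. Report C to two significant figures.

C ≈ r_9 / r_8^1.618
  = 7.09e-6 / (2.43e-4)^1.618
  = 7.09e-6 / 1.41877e-06 ≈ 4.9973

5.0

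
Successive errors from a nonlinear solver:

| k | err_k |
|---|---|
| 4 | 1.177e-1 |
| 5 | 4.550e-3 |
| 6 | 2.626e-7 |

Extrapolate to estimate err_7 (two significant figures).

First estimate the order: p ≈ ln(err_6/err_5) / ln(err_5/err_4) = ln(2.626e-7/4.550e-3)/ln(4.550e-3/1.177e-1) = ln(5.77143e-05)/ln(0.0386576) ≈ 3.0003.
Then err_7 ≈ err_6·(err_6/err_5)^p = 2.626e-7·(5.77143e-05)^3.0003 = 2.626e-7·1.91681e-13 ≈ 5.034e-20.

5.0e-20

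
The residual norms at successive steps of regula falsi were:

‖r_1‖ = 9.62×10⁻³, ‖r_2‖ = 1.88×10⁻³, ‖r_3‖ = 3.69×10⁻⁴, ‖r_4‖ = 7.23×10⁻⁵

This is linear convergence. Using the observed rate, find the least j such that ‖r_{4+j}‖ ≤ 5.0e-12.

11

Rate ρ ≈ ‖r_4‖/‖r_3‖ = 7.23×10⁻⁵/3.69×10⁻⁴ = 0.1959.
After j more steps, ‖r_{4+j}‖ ≈ 7.23×10⁻⁵·ρ^j; need ρ^j ≤ 5.0e-12/7.23×10⁻⁵ = 6.91563e-08.
j ≥ ln(6.91563e-08)/ln(0.1959) = -16.4869/-1.63015 = 10.114.
So 11 more iterations are needed.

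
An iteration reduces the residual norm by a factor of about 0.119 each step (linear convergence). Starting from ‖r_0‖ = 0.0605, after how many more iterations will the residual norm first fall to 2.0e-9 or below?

After k steps, ‖r_k‖ ≈ 0.0605·0.119^k.
Need 0.119^k ≤ 2.0e-9/0.0605 = 3.30579e-08.
k ≥ ln(3.30579e-08)/ln(0.119) = -17.2250/-2.12863 = 8.092.
Smallest integer k = 9.

9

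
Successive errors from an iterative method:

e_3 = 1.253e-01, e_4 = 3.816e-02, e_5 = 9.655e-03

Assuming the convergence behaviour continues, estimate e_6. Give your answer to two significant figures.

2.0e-3

First estimate the order: p ≈ ln(e_5/e_4) / ln(e_4/e_3) = ln(9.655e-03/3.816e-02)/ln(3.816e-02/1.253e-01) = ln(0.253014)/ln(0.304549) ≈ 1.1559.
Then e_6 ≈ e_5·(e_5/e_4)^p = 9.655e-03·(0.253014)^1.1559 = 9.655e-03·0.204218 ≈ 0.001972.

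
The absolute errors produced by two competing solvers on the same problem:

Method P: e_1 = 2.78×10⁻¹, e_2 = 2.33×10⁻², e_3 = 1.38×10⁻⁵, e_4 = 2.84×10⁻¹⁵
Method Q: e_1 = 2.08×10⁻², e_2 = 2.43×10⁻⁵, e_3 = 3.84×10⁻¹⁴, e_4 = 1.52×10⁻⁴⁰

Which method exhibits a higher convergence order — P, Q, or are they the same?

same

Method P: p ≈ ln(2.84×10⁻¹⁵/1.38×10⁻⁵)/ln(1.38×10⁻⁵/2.33×10⁻²) ≈ 3.00.
Method Q: p ≈ ln(1.52×10⁻⁴⁰/3.84×10⁻¹⁴)/ln(3.84×10⁻¹⁴/2.43×10⁻⁵) ≈ 3.00.
Both orders ≈ 3.0 — effectively the same.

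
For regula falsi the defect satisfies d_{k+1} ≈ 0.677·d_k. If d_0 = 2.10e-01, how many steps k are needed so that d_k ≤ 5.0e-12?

After k steps, d_k ≈ 2.10e-01·0.677^k.
Need 0.677^k ≤ 5.0e-12/2.10e-01 = 2.38095e-11.
k ≥ ln(2.38095e-11)/ln(0.677) = -24.4609/-0.39008 = 62.707.
Smallest integer k = 63.

63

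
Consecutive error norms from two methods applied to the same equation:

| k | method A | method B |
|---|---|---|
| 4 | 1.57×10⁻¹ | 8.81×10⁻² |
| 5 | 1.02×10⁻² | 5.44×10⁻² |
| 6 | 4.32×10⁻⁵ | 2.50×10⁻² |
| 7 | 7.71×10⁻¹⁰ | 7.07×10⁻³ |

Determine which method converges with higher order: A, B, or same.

A

Method A: p ≈ ln(7.71×10⁻¹⁰/4.32×10⁻⁵)/ln(4.32×10⁻⁵/1.02×10⁻²) ≈ 2.00.
Method B: p ≈ ln(7.07×10⁻³/2.50×10⁻²)/ln(2.50×10⁻²/5.44×10⁻²) ≈ 1.62.
Method A has the higher order (≈2.0 vs ≈1.6).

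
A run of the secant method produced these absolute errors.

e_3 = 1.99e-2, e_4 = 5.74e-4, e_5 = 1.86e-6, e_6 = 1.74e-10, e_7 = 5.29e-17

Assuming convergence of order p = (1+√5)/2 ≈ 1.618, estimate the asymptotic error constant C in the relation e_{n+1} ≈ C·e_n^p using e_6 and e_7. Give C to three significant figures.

0.327

C ≈ e_7 / e_6^1.618
  = 5.29e-17 / (1.74e-10)^1.618
  = 5.29e-17 / 1.61886e-16 ≈ 0.32677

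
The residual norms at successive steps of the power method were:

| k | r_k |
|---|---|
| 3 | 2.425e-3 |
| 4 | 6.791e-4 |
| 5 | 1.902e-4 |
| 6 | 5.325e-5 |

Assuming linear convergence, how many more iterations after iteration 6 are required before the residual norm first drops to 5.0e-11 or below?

11

Rate ρ ≈ r_6/r_5 = 5.325e-5/1.902e-4 = 0.2800.
After j more steps, r_{6+j} ≈ 5.325e-5·ρ^j; need ρ^j ≤ 5.0e-11/5.325e-5 = 9.38967e-07.
j ≥ ln(9.38967e-07)/ln(0.2800) = -13.8785/-1.27297 = 10.902.
So 11 more iterations are needed.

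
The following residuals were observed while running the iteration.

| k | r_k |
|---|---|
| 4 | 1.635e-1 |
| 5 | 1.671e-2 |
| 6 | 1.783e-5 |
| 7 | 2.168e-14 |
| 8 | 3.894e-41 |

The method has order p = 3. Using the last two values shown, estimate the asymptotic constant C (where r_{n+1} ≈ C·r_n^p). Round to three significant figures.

C ≈ r_8 / r_7^3
  = 3.894e-41 / (2.168e-14)^3
  = 3.894e-41 / 1.01901e-41 ≈ 3.8214

3.82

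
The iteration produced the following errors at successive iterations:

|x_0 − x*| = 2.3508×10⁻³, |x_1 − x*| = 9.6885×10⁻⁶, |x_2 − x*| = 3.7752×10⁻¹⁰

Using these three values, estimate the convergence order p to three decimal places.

1.849

p ≈ ln(|x_2 − x*|/|x_1 − x*|) / ln(|x_1 − x*|/|x_0 − x*|)
  = ln(3.7752×10⁻¹⁰/9.6885×10⁻⁶) / ln(9.6885×10⁻⁶/2.3508×10⁻³)
  = ln(3.89658e-05) / ln(0.00412136)
  = -10.152826 / -5.491572 ≈ 1.848801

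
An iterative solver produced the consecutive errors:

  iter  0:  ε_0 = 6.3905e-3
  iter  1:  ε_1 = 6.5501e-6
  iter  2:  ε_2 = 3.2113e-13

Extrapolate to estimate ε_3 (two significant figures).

4.3e-31

First estimate the order: p ≈ ln(ε_2/ε_1) / ln(ε_1/ε_0) = ln(3.2113e-13/6.5501e-6)/ln(6.5501e-6/6.3905e-3) = ln(4.90267e-08)/ln(0.00102497) ≈ 2.4453.
Then ε_3 ≈ ε_2·(ε_2/ε_1)^p = 3.2113e-13·(4.90267e-08)^2.4453 = 3.2113e-13·1.33633e-18 ≈ 4.291e-31.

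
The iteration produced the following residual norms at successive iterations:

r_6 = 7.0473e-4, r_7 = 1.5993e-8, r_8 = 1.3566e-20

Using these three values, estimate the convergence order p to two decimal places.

p ≈ ln(r_8/r_7) / ln(r_7/r_6)
  = ln(1.3566e-20/1.5993e-8) / ln(1.5993e-8/7.0473e-4)
  = ln(8.48246e-13) / ln(2.26938e-05)
  = -27.79561 / -10.69342 ≈ 2.59932

2.60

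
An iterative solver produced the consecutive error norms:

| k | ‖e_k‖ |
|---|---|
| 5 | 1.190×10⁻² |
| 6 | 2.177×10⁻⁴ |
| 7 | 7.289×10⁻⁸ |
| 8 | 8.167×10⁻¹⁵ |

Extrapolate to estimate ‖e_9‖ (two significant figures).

1.0e-28

First estimate the order: p ≈ ln(‖e_8‖/‖e_7‖) / ln(‖e_7‖/‖e_6‖) = ln(8.167×10⁻¹⁵/7.289×10⁻⁸)/ln(7.289×10⁻⁸/2.177×10⁻⁴) = ln(1.12046e-07)/ln(0.000334819) ≈ 2.0001.
Then ‖e_9‖ ≈ ‖e_8‖·(‖e_8‖/‖e_7‖)^p = 8.167×10⁻¹⁵·(1.12046e-07)^2.0001 = 8.167×10⁻¹⁵·1.25342e-14 ≈ 1.024e-28.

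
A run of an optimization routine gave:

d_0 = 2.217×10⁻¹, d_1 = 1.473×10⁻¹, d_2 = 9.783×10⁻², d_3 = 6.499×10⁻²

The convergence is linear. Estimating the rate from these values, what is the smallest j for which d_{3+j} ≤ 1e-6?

Rate ρ ≈ d_3/d_2 = 6.499×10⁻²/9.783×10⁻² = 0.6643.
After j more steps, d_{3+j} ≈ 6.499×10⁻²·ρ^j; need ρ^j ≤ 1e-6/6.499×10⁻² = 1.5387e-05.
j ≥ ln(1.5387e-05)/ln(0.6643) = -11.0820/-0.40902 = 27.094.
So 28 more iterations are needed.

28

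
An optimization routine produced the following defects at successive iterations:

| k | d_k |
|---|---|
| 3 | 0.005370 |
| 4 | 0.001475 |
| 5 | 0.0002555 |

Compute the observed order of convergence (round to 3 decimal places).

1.357

p ≈ ln(d_5/d_4) / ln(d_4/d_3)
  = ln(0.0002555/0.001475) / ln(0.001475/0.005370)
  = ln(0.17322) / ln(0.274674)
  = -1.753193 / -1.292170 ≈ 1.356782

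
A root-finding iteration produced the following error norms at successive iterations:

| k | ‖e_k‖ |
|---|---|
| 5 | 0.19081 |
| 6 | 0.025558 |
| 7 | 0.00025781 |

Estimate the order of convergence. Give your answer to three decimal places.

2.286

p ≈ ln(‖e_7‖/‖e_6‖) / ln(‖e_6‖/‖e_5‖)
  = ln(0.00025781/0.025558) / ln(0.025558/0.19081)
  = ln(0.0100873) / ln(0.133945)
  = -4.596478 / -2.010326 ≈ 2.286434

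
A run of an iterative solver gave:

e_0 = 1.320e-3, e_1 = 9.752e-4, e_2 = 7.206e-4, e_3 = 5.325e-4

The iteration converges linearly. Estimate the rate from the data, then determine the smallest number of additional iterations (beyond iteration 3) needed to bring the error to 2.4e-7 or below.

Rate ρ ≈ e_3/e_2 = 5.325e-4/7.206e-4 = 0.7390.
After j more steps, e_{3+j} ≈ 5.325e-4·ρ^j; need ρ^j ≤ 2.4e-7/5.325e-4 = 0.000450704.
j ≥ ln(0.000450704)/ln(0.7390) = -7.7047/-0.30246 = 25.473.
So 26 more iterations are needed.

26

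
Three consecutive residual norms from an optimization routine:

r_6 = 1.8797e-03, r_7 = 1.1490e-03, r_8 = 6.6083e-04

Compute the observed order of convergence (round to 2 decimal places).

p ≈ ln(r_8/r_7) / ln(r_7/r_6)
  = ln(6.6083e-04/1.1490e-03) / ln(1.1490e-03/1.8797e-03)
  = ln(0.575135) / ln(0.611268)
  = -0.55315 / -0.49222 ≈ 1.12379

1.12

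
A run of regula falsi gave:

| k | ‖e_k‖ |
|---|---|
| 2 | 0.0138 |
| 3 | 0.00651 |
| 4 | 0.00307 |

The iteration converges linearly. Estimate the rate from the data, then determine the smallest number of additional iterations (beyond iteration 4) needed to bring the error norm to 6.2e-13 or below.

30

Rate ρ ≈ ‖e_4‖/‖e_3‖ = 0.00307/0.00651 = 0.4716.
After j more steps, ‖e_{4+j}‖ ≈ 0.00307·ρ^j; need ρ^j ≤ 6.2e-13/0.00307 = 2.01954e-10.
j ≥ ln(2.01954e-10)/ln(0.4716) = -22.3230/-0.75162 = 29.700.
So 30 more iterations are needed.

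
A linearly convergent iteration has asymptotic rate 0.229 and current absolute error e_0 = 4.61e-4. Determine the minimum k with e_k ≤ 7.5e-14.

16

After k steps, e_k ≈ 4.61e-4·0.229^k.
Need 0.229^k ≤ 7.5e-14/4.61e-4 = 1.6269e-10.
k ≥ ln(1.6269e-10)/ln(0.229) = -22.5392/-1.47403 = 15.291.
Smallest integer k = 16.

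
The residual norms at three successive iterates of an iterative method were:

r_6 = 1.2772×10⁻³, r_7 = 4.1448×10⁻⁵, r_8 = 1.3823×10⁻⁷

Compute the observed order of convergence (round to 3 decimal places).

p ≈ ln(r_8/r_7) / ln(r_7/r_6)
  = ln(1.3823×10⁻⁷/4.1448×10⁻⁵) / ln(4.1448×10⁻⁵/1.2772×10⁻³)
  = ln(0.00333502) / ln(0.0324522)
  = -5.703277 / -3.427987 ≈ 1.663739

1.664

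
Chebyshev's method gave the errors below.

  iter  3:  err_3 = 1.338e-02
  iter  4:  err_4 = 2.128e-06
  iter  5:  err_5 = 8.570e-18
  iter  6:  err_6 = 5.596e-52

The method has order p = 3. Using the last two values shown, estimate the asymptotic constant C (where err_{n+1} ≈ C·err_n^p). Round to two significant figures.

C ≈ err_6 / err_5^3
  = 5.596e-52 / (8.570e-18)^3
  = 5.596e-52 / 6.29423e-52 ≈ 0.88907

0.89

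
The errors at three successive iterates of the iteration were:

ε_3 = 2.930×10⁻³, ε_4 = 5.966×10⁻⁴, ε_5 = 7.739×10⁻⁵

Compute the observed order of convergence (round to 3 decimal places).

p ≈ ln(ε_5/ε_4) / ln(ε_4/ε_3)
  = ln(7.739×10⁻⁵/5.966×10⁻⁴) / ln(5.966×10⁻⁴/2.930×10⁻³)
  = ln(0.129718) / ln(0.203618)
  = -2.042392 / -1.591510 ≈ 1.283305

1.283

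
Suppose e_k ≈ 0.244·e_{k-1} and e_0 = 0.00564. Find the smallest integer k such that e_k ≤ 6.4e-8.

After k steps, e_k ≈ 0.00564·0.244^k.
Need 0.244^k ≤ 6.4e-8/0.00564 = 1.13475e-05.
k ≥ ln(1.13475e-05)/ln(0.244) = -11.3865/-1.41059 = 8.072.
Smallest integer k = 9.

9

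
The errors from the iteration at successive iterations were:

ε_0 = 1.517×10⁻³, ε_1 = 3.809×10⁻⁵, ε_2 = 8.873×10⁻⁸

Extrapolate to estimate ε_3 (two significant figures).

4.1e-12

First estimate the order: p ≈ ln(ε_2/ε_1) / ln(ε_1/ε_0) = ln(8.873×10⁻⁸/3.809×10⁻⁵)/ln(3.809×10⁻⁵/1.517×10⁻³) = ln(0.00232948)/ln(0.0251088) ≈ 1.6453.
Then ε_3 ≈ ε_2·(ε_2/ε_1)^p = 8.873×10⁻⁸·(0.00232948)^1.6453 = 8.873×10⁻⁸·4.65963e-05 ≈ 4.134e-12.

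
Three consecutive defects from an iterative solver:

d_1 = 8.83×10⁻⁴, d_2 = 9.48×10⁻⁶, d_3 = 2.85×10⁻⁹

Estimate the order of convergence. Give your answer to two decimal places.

1.79

p ≈ ln(d_3/d_2) / ln(d_2/d_1)
  = ln(2.85×10⁻⁹/9.48×10⁻⁶) / ln(9.48×10⁻⁶/8.83×10⁻⁴)
  = ln(0.000300633) / ln(0.0107361)
  = -8.10962 / -4.53414 ≈ 1.78857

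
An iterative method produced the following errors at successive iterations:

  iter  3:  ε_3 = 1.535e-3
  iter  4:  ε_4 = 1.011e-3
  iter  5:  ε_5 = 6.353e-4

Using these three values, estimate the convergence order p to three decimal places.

p ≈ ln(ε_5/ε_4) / ln(ε_4/ε_3)
  = ln(6.353e-4/1.011e-3) / ln(1.011e-3/1.535e-3)
  = ln(0.628388) / ln(0.658632)
  = -0.464597 / -0.417590 ≈ 1.112567

1.113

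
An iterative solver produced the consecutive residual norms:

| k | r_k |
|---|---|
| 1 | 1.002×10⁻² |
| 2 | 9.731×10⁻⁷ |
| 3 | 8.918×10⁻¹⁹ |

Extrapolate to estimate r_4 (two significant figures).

6.9e-55

First estimate the order: p ≈ ln(r_3/r_2) / ln(r_2/r_1) = ln(8.918×10⁻¹⁹/9.731×10⁻⁷)/ln(9.731×10⁻⁷/1.002×10⁻²) = ln(9.16453e-13)/ln(9.71158e-05) ≈ 2.9999.
Then r_4 ≈ r_3·(r_3/r_2)^p = 8.918×10⁻¹⁹·(9.16453e-13)^2.9999 = 8.918×10⁻¹⁹·7.71853e-37 ≈ 6.883e-55.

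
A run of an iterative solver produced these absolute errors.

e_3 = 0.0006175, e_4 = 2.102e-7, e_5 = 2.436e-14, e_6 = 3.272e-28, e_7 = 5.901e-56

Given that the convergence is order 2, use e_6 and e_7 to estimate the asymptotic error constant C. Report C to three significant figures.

C ≈ e_7 / e_6^2
  = 5.901e-56 / (3.272e-28)^2
  = 5.901e-56 / 1.0706e-55 ≈ 0.55119

0.551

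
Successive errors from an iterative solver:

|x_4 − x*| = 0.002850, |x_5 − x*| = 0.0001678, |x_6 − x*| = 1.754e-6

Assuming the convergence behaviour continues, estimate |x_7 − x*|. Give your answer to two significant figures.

1.1e-9

First estimate the order: p ≈ ln(|x_6 − x*|/|x_5 − x*|) / ln(|x_5 − x*|/|x_4 − x*|) = ln(1.754e-6/0.0001678)/ln(0.0001678/0.002850) = ln(0.0104529)/ln(0.0588772) ≈ 1.6103.
Then |x_7 − x*| ≈ |x_6 − x*|·(|x_6 − x*|/|x_5 − x*|)^p = 1.754e-6·(0.0104529)^1.6103 = 1.754e-6·0.000646215 ≈ 1.133e-09.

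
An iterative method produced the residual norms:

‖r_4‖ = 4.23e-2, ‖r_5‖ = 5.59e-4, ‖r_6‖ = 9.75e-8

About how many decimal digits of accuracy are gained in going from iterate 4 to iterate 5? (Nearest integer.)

2

Digits gained ≈ log₁₀(‖r_4‖/‖r_5‖) = log₁₀(4.23e-2/5.59e-4) = log₁₀(75.6708) ≈ 1.879.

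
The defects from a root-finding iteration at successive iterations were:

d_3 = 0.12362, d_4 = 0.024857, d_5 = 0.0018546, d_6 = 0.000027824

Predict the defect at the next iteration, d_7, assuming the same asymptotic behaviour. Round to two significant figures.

First estimate the order: p ≈ ln(d_6/d_5) / ln(d_5/d_4) = ln(0.000027824/0.0018546)/ln(0.0018546/0.024857) = ln(0.0150027)/ln(0.0746108) ≈ 1.6180.
Then d_7 ≈ d_6·(d_6/d_5)^p = 0.000027824·(0.0150027)^1.6180 = 0.000027824·0.00111955 ≈ 3.115e-08.

3.1e-8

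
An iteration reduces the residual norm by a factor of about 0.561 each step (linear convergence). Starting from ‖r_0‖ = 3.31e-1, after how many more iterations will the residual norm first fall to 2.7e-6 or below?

After k steps, ‖r_k‖ ≈ 3.31e-1·0.561^k.
Need 0.561^k ≤ 2.7e-6/3.31e-1 = 8.1571e-06.
k ≥ ln(8.1571e-06)/ln(0.561) = -11.7166/-0.57803 = 20.270.
Smallest integer k = 21.

21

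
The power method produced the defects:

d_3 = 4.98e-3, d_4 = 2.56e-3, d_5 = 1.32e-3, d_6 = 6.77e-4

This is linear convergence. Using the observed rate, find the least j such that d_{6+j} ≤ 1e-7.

14

Rate ρ ≈ d_6/d_5 = 6.77e-4/1.32e-3 = 0.5129.
After j more steps, d_{6+j} ≈ 6.77e-4·ρ^j; need ρ^j ≤ 1e-7/6.77e-4 = 0.00014771.
j ≥ ln(0.00014771)/ln(0.5129) = -8.8203/-0.66767 = 13.211.
So 14 more iterations are needed.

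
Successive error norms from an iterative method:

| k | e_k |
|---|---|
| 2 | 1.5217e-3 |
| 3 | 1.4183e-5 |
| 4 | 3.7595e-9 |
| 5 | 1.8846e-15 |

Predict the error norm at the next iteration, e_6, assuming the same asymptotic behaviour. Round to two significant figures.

First estimate the order: p ≈ ln(e_5/e_4) / ln(e_4/e_3) = ln(1.8846e-15/3.7595e-9)/ln(3.7595e-9/1.4183e-5) = ln(5.0129e-07)/ln(0.000265071) ≈ 1.7614.
Then e_6 ≈ e_5·(e_5/e_4)^p = 1.8846e-15·(5.0129e-07)^1.7614 = 1.8846e-15·8.00455e-12 ≈ 1.509e-26.

1.5e-26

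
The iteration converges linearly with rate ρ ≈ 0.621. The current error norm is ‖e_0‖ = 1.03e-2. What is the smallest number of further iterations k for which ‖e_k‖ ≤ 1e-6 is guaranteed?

After k steps, ‖e_k‖ ≈ 1.03e-2·0.621^k.
Need 0.621^k ≤ 1e-6/1.03e-2 = 9.70874e-05.
k ≥ ln(9.70874e-05)/ln(0.621) = -9.2399/-0.47642 = 19.394.
Smallest integer k = 20.

20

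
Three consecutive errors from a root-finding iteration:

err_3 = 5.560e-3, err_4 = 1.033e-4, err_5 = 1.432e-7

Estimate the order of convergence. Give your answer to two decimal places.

1.65

p ≈ ln(err_5/err_4) / ln(err_4/err_3)
  = ln(1.432e-7/1.033e-4) / ln(1.033e-4/5.560e-3)
  = ln(0.00138625) / ln(0.0185791)
  = -6.58115 / -3.98572 ≈ 1.65118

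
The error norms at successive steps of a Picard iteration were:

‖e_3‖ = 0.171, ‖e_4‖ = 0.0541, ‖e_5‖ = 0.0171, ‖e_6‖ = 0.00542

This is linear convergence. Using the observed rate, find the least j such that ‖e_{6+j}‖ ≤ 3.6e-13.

21

Rate ρ ≈ ‖e_6‖/‖e_5‖ = 0.00542/0.0171 = 0.3170.
After j more steps, ‖e_{6+j}‖ ≈ 0.00542·ρ^j; need ρ^j ≤ 3.6e-13/0.00542 = 6.64207e-11.
j ≥ ln(6.64207e-11)/ln(0.3170) = -23.4350/-1.14885 = 20.399.
So 21 more iterations are needed.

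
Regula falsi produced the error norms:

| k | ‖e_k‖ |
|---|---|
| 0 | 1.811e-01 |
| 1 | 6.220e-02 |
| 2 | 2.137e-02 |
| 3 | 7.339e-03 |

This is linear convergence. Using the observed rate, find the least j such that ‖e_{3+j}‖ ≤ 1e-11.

Rate ρ ≈ ‖e_3‖/‖e_2‖ = 7.339e-03/2.137e-02 = 0.3434.
After j more steps, ‖e_{3+j}‖ ≈ 7.339e-03·ρ^j; need ρ^j ≤ 1e-11/7.339e-03 = 1.36258e-09.
j ≥ ln(1.36258e-09)/ln(0.3434) = -20.4139/-1.06886 = 19.099.
So 20 more iterations are needed.

20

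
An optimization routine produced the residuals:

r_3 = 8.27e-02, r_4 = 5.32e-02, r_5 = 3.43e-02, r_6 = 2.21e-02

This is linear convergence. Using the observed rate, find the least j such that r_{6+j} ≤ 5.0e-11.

46

Rate ρ ≈ r_6/r_5 = 2.21e-02/3.43e-02 = 0.6443.
After j more steps, r_{6+j} ≈ 2.21e-02·ρ^j; need ρ^j ≤ 5.0e-11/2.21e-02 = 2.26244e-09.
j ≥ ln(2.26244e-09)/ln(0.6443) = -19.9068/-0.43959 = 45.285.
So 46 more iterations are needed.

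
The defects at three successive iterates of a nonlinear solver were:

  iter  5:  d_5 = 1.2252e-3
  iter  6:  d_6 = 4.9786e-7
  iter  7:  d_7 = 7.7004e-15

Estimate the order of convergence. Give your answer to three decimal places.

2.303

p ≈ ln(d_7/d_6) / ln(d_6/d_5)
  = ln(7.7004e-15/4.9786e-7) / ln(4.9786e-7/1.2252e-3)
  = ln(1.5467e-08) / ln(0.00040635)
  = -17.984557 / -7.808296 ≈ 2.303263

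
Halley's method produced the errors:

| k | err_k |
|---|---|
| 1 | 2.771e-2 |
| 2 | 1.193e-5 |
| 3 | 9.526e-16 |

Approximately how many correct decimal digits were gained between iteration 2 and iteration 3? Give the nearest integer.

10

Digits gained ≈ log₁₀(err_2/err_3) = log₁₀(1.193e-5/9.526e-16) = log₁₀(1.25236e+10) ≈ 10.098.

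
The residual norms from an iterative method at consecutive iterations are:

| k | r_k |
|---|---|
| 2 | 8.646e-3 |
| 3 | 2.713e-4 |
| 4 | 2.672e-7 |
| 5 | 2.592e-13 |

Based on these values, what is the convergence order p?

2

Consecutive ratios: r_5/r_4 = 2.592e-13/2.672e-7 = 9.7006e-07, r_4/r_3 = 2.672e-7/2.713e-4 = 0.000984888.
p ≈ ln(9.7006e-07)/ln(0.000984888) = -13.8459/-6.9230 ≈ 2.00.
So the convergence is quadratic (order 2).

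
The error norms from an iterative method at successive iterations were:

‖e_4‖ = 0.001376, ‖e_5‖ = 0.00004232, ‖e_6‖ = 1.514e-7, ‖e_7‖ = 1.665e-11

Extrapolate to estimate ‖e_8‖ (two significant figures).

First estimate the order: p ≈ ln(‖e_7‖/‖e_6‖) / ln(‖e_6‖/‖e_5‖) = ln(1.665e-11/1.514e-7)/ln(1.514e-7/0.00004232) = ln(0.000109974)/ln(0.0035775) ≈ 1.6182.
Then ‖e_8‖ ≈ ‖e_7‖·(‖e_7‖/‖e_6‖)^p = 1.665e-11·(0.000109974)^1.6182 = 1.665e-11·3.92659e-07 ≈ 6.538e-18.

6.5e-18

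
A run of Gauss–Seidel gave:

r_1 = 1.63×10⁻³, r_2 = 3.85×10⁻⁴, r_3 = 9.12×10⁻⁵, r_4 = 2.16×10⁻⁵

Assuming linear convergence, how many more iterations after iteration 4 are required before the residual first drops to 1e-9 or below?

Rate ρ ≈ r_4/r_3 = 2.16×10⁻⁵/9.12×10⁻⁵ = 0.2368.
After j more steps, r_{4+j} ≈ 2.16×10⁻⁵·ρ^j; need ρ^j ≤ 1e-9/2.16×10⁻⁵ = 4.62963e-05.
j ≥ ln(4.62963e-05)/ln(0.2368) = -9.9804/-1.44054 = 6.928.
So 7 more iterations are needed.

7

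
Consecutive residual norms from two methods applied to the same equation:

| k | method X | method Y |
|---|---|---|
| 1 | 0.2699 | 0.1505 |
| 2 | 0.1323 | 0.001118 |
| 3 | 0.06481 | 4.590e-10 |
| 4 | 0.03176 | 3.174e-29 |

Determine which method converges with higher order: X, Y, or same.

Method X: p ≈ ln(0.03176/0.06481)/ln(0.06481/0.1323) ≈ 1.00.
Method Y: p ≈ ln(3.174e-29/4.590e-10)/ln(4.590e-10/0.001118) ≈ 3.00.
Method Y has the higher order (≈3.0 vs ≈1.0).

Y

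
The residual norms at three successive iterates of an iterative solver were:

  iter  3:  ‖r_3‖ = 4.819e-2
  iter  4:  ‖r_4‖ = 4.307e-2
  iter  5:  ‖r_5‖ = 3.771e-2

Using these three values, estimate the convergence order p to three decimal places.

p ≈ ln(‖r_5‖/‖r_4‖) / ln(‖r_4‖/‖r_3‖)
  = ln(3.771e-2/4.307e-2) / ln(4.307e-2/4.819e-2)
  = ln(0.875551) / ln(0.893754)
  = -0.132902 / -0.112325 ≈ 1.183192

1.183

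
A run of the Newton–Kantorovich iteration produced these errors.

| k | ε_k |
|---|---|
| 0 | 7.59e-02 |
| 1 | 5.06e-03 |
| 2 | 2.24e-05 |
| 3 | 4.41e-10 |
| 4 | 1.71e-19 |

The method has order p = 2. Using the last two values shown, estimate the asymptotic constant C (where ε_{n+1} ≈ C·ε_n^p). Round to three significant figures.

0.879

C ≈ ε_4 / ε_3^2
  = 1.71e-19 / (4.41e-10)^2
  = 1.71e-19 / 1.94481e-19 ≈ 0.87926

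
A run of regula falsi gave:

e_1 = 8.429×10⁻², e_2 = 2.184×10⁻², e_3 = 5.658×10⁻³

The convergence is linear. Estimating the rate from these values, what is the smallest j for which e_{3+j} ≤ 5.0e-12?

Rate ρ ≈ e_3/e_2 = 5.658×10⁻³/2.184×10⁻² = 0.2591.
After j more steps, e_{3+j} ≈ 5.658×10⁻³·ρ^j; need ρ^j ≤ 5.0e-12/5.658×10⁻³ = 8.83704e-10.
j ≥ ln(8.83704e-10)/ln(0.2591) = -20.8469/-1.35054 = 15.436.
So 16 more iterations are needed.

16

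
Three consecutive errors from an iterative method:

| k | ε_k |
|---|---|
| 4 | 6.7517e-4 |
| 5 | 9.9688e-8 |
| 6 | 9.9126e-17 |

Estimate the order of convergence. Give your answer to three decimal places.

p ≈ ln(ε_6/ε_5) / ln(ε_5/ε_4)
  = ln(9.9126e-17/9.9688e-8) / ln(9.9688e-8/6.7517e-4)
  = ln(9.94362e-10) / ln(0.000147649)
  = -20.728920 / -8.820673 ≈ 2.350038

2.350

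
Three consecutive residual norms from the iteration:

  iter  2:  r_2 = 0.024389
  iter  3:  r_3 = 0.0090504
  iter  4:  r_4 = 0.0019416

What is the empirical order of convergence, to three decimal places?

1.553

p ≈ ln(r_4/r_3) / ln(r_3/r_2)
  = ln(0.0019416/0.0090504) / ln(0.0090504/0.024389)
  = ln(0.214532) / ln(0.371085)
  = -1.539296 / -0.991324 ≈ 1.552768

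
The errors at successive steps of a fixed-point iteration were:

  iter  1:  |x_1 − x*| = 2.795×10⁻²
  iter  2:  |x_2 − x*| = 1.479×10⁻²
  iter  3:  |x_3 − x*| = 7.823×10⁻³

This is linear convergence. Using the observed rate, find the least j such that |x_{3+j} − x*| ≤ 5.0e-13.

37

Rate ρ ≈ |x_3 − x*|/|x_2 − x*| = 7.823×10⁻³/1.479×10⁻² = 0.5289.
After j more steps, |x_{3+j} − x*| ≈ 7.823×10⁻³·ρ^j; need ρ^j ≤ 5.0e-13/7.823×10⁻³ = 6.39141e-11.
j ≥ ln(6.39141e-11)/ln(0.5289) = -23.4735/-0.63696 = 36.852.
So 37 more iterations are needed.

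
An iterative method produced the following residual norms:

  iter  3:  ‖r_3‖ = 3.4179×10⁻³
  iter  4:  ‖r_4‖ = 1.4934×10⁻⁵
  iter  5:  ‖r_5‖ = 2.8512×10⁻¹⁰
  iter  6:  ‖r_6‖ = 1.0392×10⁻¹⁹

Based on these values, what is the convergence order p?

Consecutive ratios: ‖r_6‖/‖r_5‖ = 1.0392×10⁻¹⁹/2.8512×10⁻¹⁰ = 3.64478e-10, ‖r_5‖/‖r_4‖ = 2.8512×10⁻¹⁰/1.4934×10⁻⁵ = 1.9092e-05.
p ≈ ln(3.64478e-10)/ln(1.9092e-05) = -21.7326/-10.8662 ≈ 2.00.
So the convergence is quadratic (order 2).

2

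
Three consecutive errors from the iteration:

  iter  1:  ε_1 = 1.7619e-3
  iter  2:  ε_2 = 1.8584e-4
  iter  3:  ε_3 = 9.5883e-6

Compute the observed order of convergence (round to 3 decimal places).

1.318

p ≈ ln(ε_3/ε_2) / ln(ε_2/ε_1)
  = ln(9.5883e-6/1.8584e-4) / ln(1.8584e-4/1.7619e-3)
  = ln(0.0515944) / ln(0.105477)
  = -2.964342 / -2.249262 ≈ 1.317918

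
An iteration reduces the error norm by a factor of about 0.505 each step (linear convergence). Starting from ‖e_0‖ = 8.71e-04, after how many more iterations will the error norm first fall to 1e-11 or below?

After k steps, ‖e_k‖ ≈ 8.71e-04·0.505^k.
Need 0.505^k ≤ 1e-11/8.71e-04 = 1.14811e-08.
k ≥ ln(1.14811e-08)/ln(0.505) = -18.2826/-0.68320 = 26.760.
Smallest integer k = 27.

27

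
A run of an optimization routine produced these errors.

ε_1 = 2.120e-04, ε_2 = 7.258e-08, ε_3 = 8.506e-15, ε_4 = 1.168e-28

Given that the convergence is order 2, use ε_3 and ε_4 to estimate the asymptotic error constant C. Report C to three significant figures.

C ≈ ε_4 / ε_3^2
  = 1.168e-28 / (8.506e-15)^2
  = 1.168e-28 / 7.2352e-29 ≈ 1.6143

1.61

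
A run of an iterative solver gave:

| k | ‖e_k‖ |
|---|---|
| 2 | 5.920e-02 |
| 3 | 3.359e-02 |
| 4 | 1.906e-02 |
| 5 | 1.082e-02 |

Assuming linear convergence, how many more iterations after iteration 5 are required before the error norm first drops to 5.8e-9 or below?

Rate ρ ≈ ‖e_5‖/‖e_4‖ = 1.082e-02/1.906e-02 = 0.5677.
After j more steps, ‖e_{5+j}‖ ≈ 1.082e-02·ρ^j; need ρ^j ≤ 5.8e-9/1.082e-02 = 5.36044e-07.
j ≥ ln(5.36044e-07)/ln(0.5677) = -14.4390/-0.56616 = 25.503.
So 26 more iterations are needed.

26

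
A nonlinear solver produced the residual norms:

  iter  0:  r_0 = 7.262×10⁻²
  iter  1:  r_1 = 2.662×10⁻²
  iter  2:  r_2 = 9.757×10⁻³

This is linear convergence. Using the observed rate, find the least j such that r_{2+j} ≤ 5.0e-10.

Rate ρ ≈ r_2/r_1 = 9.757×10⁻³/2.662×10⁻² = 0.3665.
After j more steps, r_{2+j} ≈ 9.757×10⁻³·ρ^j; need ρ^j ≤ 5.0e-10/9.757×10⁻³ = 5.12453e-08.
j ≥ ln(5.12453e-08)/ln(0.3665) = -16.7866/-1.00376 = 16.724.
So 17 more iterations are needed.

17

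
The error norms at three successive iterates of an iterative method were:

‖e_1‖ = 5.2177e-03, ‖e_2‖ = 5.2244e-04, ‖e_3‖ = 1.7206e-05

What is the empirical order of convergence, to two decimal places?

1.48

p ≈ ln(‖e_3‖/‖e_2‖) / ln(‖e_2‖/‖e_1‖)
  = ln(1.7206e-05/5.2244e-04) / ln(5.2244e-04/5.2177e-03)
  = ln(0.0329339) / ln(0.100128)
  = -3.41325 / -2.30131 ≈ 1.48318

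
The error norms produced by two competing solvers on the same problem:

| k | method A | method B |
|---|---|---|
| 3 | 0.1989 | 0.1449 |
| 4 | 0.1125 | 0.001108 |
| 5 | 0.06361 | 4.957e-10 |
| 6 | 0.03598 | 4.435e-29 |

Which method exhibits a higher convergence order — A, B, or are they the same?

Method A: p ≈ ln(0.03598/0.06361)/ln(0.06361/0.1125) ≈ 1.00.
Method B: p ≈ ln(4.435e-29/4.957e-10)/ln(4.957e-10/0.001108) ≈ 3.00.
Method B has the higher order (≈3.0 vs ≈1.0).

B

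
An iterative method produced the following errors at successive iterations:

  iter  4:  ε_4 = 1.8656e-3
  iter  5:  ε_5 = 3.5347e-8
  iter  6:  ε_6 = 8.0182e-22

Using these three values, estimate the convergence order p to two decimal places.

2.89

p ≈ ln(ε_6/ε_5) / ln(ε_5/ε_4)
  = ln(8.0182e-22/3.5347e-8) / ln(3.5347e-8/1.8656e-3)
  = ln(2.26842e-14) / ln(1.89467e-05)
  = -31.41711 / -10.87388 ≈ 2.88923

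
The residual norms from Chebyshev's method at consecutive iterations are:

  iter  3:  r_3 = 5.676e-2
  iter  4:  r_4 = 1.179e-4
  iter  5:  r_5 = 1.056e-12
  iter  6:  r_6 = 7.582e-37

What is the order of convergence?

Consecutive ratios: r_6/r_5 = 7.582e-37/1.056e-12 = 7.17992e-25, r_5/r_4 = 1.056e-12/1.179e-4 = 8.95674e-09.
p ≈ ln(7.17992e-25)/ln(8.95674e-09) = -55.5933/-18.5309 ≈ 3.00.
So the convergence is cubic (order 3).

3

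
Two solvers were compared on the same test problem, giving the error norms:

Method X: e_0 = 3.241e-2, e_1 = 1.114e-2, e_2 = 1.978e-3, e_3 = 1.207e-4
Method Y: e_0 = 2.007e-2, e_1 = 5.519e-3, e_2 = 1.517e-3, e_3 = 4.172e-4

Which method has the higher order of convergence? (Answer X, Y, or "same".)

X

Method X: p ≈ ln(1.207e-4/1.978e-3)/ln(1.978e-3/1.114e-2) ≈ 1.62.
Method Y: p ≈ ln(4.172e-4/1.517e-3)/ln(1.517e-3/5.519e-3) ≈ 1.00.
Method X has the higher order (≈1.6 vs ≈1.0).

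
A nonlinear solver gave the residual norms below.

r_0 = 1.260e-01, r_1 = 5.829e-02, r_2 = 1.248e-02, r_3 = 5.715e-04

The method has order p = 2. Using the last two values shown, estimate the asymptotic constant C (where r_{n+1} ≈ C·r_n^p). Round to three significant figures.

3.67

C ≈ r_3 / r_2^2
  = 5.715e-04 / (1.248e-02)^2
  = 5.715e-04 / 0.00015575 ≈ 3.6693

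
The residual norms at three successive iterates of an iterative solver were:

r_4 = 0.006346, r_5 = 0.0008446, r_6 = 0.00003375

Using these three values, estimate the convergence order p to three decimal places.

1.597

p ≈ ln(r_6/r_5) / ln(r_5/r_4)
  = ln(0.00003375/0.0008446) / ln(0.0008446/0.006346)
  = ln(0.0399597) / ln(0.133092)
  = -3.219884 / -2.016715 ≈ 1.596598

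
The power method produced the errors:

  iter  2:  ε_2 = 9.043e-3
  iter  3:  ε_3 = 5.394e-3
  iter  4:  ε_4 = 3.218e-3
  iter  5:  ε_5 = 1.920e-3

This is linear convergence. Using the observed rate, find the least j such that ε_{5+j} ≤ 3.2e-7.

Rate ρ ≈ ε_5/ε_4 = 1.920e-3/3.218e-3 = 0.5966.
After j more steps, ε_{5+j} ≈ 1.920e-3·ρ^j; need ρ^j ≤ 3.2e-7/1.920e-3 = 0.000166667.
j ≥ ln(0.000166667)/ln(0.5966) = -8.6995/-0.51651 = 16.843.
So 17 more iterations are needed.

17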